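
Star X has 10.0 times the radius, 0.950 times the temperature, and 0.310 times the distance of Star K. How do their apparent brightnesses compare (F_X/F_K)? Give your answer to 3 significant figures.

L_X/L_K = (R_X/R_K)²(T_X/T_K)⁴ = (10.0)² × (0.950)⁴ = 81.45.
F_X/F_K = (L_X/L_K)/(d_X/d_K)² = 81.45 / (0.310)² = 847.6.

848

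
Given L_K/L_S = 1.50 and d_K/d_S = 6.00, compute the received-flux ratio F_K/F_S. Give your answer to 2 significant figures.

F = L/(4πd²), so F_K/F_S = (L_K/L_S) / (d_K/d_S)²
= 1.50 / (6.00)² = 1.50 / 36.00 = 0.04167.

0.042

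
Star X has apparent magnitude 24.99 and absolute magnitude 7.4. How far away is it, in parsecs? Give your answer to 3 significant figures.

m − M = 5 log₁₀(d/10 pc)
24.99 − (7.4) = 17.59 = 5 log₁₀(d/10)
d = 10 × 10^(17.59/5) = 10 × 10^3.518 = 3.296×10^4 pc.

3.30×10^4 pc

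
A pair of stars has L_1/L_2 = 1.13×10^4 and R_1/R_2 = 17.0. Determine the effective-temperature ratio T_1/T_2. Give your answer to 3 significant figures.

2.50

L ∝ R²T⁴ gives T ∝ (L/R²)^(1/4), so
T_1/T_2 = (1.13×10^4 / 17.0²)^(1/4) = (39.10)^(1/4) = 2.501.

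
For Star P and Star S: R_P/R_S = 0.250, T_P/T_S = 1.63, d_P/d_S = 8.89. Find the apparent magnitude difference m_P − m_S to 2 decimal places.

L_P/L_S = (0.250)²(1.63)⁴ = 0.4412.
F_P/F_S = (L_P/L_S)/(d_P/d_S)² = 0.4412/79.03 = 0.005582.
m_P − m_S = −2.5 log₁₀(0.005582) = 5.63.

5.63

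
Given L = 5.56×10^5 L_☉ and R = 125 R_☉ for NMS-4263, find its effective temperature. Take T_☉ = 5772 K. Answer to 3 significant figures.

T/T_☉ = (L/L_☉)^(1/4) / (R/R_☉)^(1/2)
T = 5772 × (5.56×10^5)^(1/4) / √(125) = 5772 × 27.31 / 11.18 = 1.410×10^4 K.

1.41×10^4 K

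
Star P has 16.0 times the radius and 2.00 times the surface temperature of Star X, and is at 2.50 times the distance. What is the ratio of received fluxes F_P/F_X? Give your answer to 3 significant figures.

655

L_P/L_X = (R_P/R_X)²(T_P/T_X)⁴ = (16.0)² × (2.00)⁴ = 4096.
F_P/F_X = (L_P/L_X)/(d_P/d_X)² = 4096 / (2.50)² = 655.4.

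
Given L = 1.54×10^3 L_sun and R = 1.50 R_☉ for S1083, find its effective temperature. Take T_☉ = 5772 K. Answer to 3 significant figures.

2.95×10^4 K

T/T_☉ = (L/L_☉)^(1/4) / (R/R_☉)^(1/2)
T = 5772 × (1.54×10^3)^(1/4) / √(1.50) = 5772 × 6.264 / 1.225 = 2.952×10^4 K.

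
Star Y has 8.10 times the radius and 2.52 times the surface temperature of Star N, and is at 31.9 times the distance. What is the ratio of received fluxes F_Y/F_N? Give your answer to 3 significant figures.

2.60

L_Y/L_N = (R_Y/R_N)²(T_Y/T_N)⁴ = (8.10)² × (2.52)⁴ = 2646.
F_Y/F_N = (L_Y/L_N)/(d_Y/d_N)² = 2646 / (31.9)² = 2.600.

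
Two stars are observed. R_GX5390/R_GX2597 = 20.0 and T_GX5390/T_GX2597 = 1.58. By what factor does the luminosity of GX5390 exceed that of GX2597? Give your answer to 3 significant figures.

2.49×10^3

From the Stefan–Boltzmann law, L ∝ R²T⁴, so
L_GX5390/L_GX2597 = (R_GX5390/R_GX2597)² (T_GX5390/T_GX2597)⁴ = (20.0)² × (1.58)⁴ = 400.0 × 6.232 = 2493.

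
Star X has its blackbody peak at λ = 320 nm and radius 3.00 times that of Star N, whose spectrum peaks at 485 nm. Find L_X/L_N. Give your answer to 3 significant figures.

Wien's law gives T ∝ 1/λ_max, so T_X/T_N = λ_N/λ_X = 485/320 = 1.516.
Then L ∝ R²T⁴ gives L_X/L_N = (3.00)² × (1.516)⁴ = 9.000 × 5.277 = 47.49.

47.5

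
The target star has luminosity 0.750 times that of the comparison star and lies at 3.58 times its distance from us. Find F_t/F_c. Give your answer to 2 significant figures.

0.059

F = L/(4πd²), so F_t/F_c = (L_t/L_c) / (d_t/d_c)²
= 0.750 / (3.58)² = 0.750 / 12.82 = 0.05852.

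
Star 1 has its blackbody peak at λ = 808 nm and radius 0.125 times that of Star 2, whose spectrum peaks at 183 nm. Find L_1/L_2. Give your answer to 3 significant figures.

Wien's law gives T ∝ 1/λ_max, so T_1/T_2 = λ_2/λ_1 = 183/808 = 0.2265.
Then L ∝ R²T⁴ gives L_1/L_2 = (0.125)² × (0.2265)⁴ = 0.01562 × 0.002631 = 4.111×10^-5.

4.11×10^-5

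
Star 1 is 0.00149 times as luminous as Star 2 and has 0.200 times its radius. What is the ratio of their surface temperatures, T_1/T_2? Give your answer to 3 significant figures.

0.439

L ∝ R²T⁴ gives T ∝ (L/R²)^(1/4), so
T_1/T_2 = (0.00149 / 0.200²)^(1/4) = (0.03725)^(1/4) = 0.4393.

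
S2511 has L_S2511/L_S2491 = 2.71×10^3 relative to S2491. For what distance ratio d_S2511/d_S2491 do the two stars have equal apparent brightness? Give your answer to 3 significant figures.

52.1

Equal flux requires L_S2511/d_S2511² = L_S2491/d_S2491², so d_S2511/d_S2491 = √(L_S2511/L_S2491)
= √(2.71×10^3) = 52.06.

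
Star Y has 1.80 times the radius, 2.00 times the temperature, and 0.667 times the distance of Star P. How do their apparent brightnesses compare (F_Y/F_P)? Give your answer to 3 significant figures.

L_Y/L_P = (R_Y/R_P)²(T_Y/T_P)⁴ = (1.80)² × (2.00)⁴ = 51.84.
F_Y/F_P = (L_Y/L_P)/(d_Y/d_P)² = 51.84 / (0.667)² = 116.5.

117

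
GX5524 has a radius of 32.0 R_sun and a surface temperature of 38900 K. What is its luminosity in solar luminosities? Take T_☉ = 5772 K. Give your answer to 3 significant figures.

L/L_☉ = (R/R_☉)² (T/T_☉)⁴ = (32.0)² × (38900/5772)⁴
       = 1024 × (6.739)⁴ = 1024 × 2063 = 2.112×10^6.

2.11×10^6 solar luminosities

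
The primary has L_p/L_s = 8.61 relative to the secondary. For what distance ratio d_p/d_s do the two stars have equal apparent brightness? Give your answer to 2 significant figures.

Equal flux requires L_p/d_p² = L_s/d_s², so d_p/d_s = √(L_p/L_s)
= √(8.61) = 2.934.

2.9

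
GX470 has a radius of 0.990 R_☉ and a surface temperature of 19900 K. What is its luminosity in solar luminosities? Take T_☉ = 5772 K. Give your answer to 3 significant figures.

138 solar luminosities

L/L_☉ = (R/R_☉)² (T/T_☉)⁴ = (0.990)² × (19900/5772)⁴
       = 0.9801 × (3.448)⁴ = 0.9801 × 141.3 = 138.5.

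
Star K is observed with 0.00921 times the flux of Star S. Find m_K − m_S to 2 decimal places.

5.09

m_K − m_S = −2.5 log₁₀(F_K/F_S) = −2.5 log₁₀(0.00921) = −2.5 × (-2.036) = 5.089.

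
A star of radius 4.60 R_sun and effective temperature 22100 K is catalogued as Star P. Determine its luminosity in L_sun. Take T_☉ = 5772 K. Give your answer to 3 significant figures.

4.55×10^3 L_sun

L/L_☉ = (R/R_☉)² (T/T_☉)⁴ = (4.60)² × (22100/5772)⁴
       = 21.16 × (3.829)⁴ = 21.16 × 214.9 = 4548.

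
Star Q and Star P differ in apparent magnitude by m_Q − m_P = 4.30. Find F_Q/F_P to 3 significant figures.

F_Q/F_P = 10^(−(m_Q − m_P)/2.5) = 10^(-4.30/2.5) = 10^-1.720 = 0.01905.

0.0191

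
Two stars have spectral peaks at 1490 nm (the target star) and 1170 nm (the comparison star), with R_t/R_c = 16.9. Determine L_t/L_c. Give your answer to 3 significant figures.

109

Wien's law gives T ∝ 1/λ_max, so T_t/T_c = λ_c/λ_t = 1170/1490 = 0.7852.
Then L ∝ R²T⁴ gives L_t/L_c = (16.9)² × (0.7852)⁴ = 285.6 × 0.3802 = 108.6.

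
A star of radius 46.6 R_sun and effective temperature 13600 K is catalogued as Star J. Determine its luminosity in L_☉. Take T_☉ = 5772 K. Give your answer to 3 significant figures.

6.69×10^4 L_☉

L/L_☉ = (R/R_☉)² (T/T_☉)⁴ = (46.6)² × (13600/5772)⁴
       = 2172 × (2.356)⁴ = 2172 × 30.82 = 6.693×10^4.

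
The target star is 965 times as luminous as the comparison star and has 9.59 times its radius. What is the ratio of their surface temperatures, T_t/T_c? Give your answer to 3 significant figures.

1.80

L ∝ R²T⁴ gives T ∝ (L/R²)^(1/4), so
T_t/T_c = (965 / 9.59²)^(1/4) = (10.49)^(1/4) = 1.800.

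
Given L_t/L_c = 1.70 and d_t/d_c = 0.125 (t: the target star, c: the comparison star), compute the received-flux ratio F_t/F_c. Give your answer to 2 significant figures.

1.1×10^2

F = L/(4πd²), so F_t/F_c = (L_t/L_c) / (d_t/d_c)²
= 1.70 / (0.125)² = 1.70 / 0.01562 = 108.8.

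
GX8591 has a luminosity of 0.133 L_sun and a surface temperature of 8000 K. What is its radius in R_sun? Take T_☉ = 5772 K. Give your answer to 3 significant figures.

0.190 R_sun

R/R_☉ = √(L/L_☉) / (T/T_☉)² = √(0.133) / (1.386)²
       = 0.3647 / 1.921 = 0.1898.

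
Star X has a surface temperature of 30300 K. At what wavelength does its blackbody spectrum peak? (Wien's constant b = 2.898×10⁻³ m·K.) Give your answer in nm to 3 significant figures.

95.6 nm

λ_max = b/T = 2.898×10⁻³ / 30300 = 9.56×10^-8 m = 95.64 nm.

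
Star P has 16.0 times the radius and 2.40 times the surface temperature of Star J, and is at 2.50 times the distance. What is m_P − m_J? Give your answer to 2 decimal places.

-7.83

L_P/L_J = (16.0)²(2.40)⁴ = 8493.
F_P/F_J = (L_P/L_J)/(d_P/d_J)² = 8493/6.250 = 1359.
m_P − m_J = −2.5 log₁₀(1359) = -7.83.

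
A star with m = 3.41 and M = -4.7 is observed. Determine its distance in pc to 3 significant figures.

m − M = 5 log₁₀(d/10 pc)
3.41 − (-4.7) = 8.11 = 5 log₁₀(d/10)
d = 10 × 10^(8.11/5) = 10 × 10^1.622 = 418.8 pc.

419 pc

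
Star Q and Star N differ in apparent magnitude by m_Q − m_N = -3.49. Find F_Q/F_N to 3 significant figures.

24.9

F_Q/F_N = 10^(−(m_Q − m_N)/2.5) = 10^(3.49/2.5) = 10^1.396 = 24.89.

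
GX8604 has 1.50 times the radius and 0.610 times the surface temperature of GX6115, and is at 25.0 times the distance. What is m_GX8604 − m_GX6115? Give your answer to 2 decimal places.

8.26

L_GX8604/L_GX6115 = (1.50)²(0.610)⁴ = 0.3115.
F_GX8604/F_GX6115 = (L_GX8604/L_GX6115)/(d_GX8604/d_GX6115)² = 0.3115/625.0 = 4.985×10^-4.
m_GX8604 − m_GX6115 = −2.5 log₁₀(4.985×10^-4) = 8.26.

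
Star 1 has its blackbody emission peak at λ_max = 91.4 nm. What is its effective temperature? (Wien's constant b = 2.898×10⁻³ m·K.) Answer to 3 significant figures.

3.17×10^4 K

T = b/λ_max = 2.898×10⁻³ / (91.4×10⁻⁹) = 3.171×10^4 K.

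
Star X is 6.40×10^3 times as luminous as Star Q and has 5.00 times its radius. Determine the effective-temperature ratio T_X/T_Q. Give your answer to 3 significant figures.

L ∝ R²T⁴ gives T ∝ (L/R²)^(1/4), so
T_X/T_Q = (6.40×10^3 / 5.00²)^(1/4) = (256.0)^(1/4) = 4.000.

4.00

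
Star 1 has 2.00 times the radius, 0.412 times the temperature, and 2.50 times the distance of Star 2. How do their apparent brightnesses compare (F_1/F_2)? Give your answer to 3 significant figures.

L_1/L_2 = (R_1/R_2)²(T_1/T_2)⁴ = (2.00)² × (0.412)⁴ = 0.1153.
F_1/F_2 = (L_1/L_2)/(d_1/d_2)² = 0.1153 / (2.50)² = 0.01844.

0.0184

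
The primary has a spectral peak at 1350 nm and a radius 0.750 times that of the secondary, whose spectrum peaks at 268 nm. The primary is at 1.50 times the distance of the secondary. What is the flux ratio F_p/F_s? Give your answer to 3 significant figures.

Wien's law: T_p/T_s = λ_s/λ_p = 268/1350 = 0.1985.
L_p/L_s = (R_p/R_s)²(T_p/T_s)⁴ = (0.750)²(0.1985)⁴ = 8.736×10^-4.
F_p/F_s = (L_p/L_s)/(d_p/d_s)² = 8.736×10^-4/(1.50)² = 3.883×10^-4.

3.88×10^-4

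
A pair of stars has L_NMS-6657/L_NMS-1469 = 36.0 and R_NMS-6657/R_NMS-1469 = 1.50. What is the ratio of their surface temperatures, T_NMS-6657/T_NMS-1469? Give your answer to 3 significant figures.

2.00

L ∝ R²T⁴ gives T ∝ (L/R²)^(1/4), so
T_NMS-6657/T_NMS-1469 = (36.0 / 1.50²)^(1/4) = (16.00)^(1/4) = 2.000.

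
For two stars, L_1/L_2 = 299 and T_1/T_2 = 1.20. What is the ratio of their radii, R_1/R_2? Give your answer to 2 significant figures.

L ∝ R²T⁴ gives R ∝ √L / T², so
R_1/R_2 = √(299) / (1.20)² = 17.29 / 1.440 = 12.01.

12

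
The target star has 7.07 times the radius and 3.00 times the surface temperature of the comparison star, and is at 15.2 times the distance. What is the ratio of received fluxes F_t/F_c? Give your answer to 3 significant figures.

17.5

L_t/L_c = (R_t/R_c)²(T_t/T_c)⁴ = (7.07)² × (3.00)⁴ = 4049.
F_t/F_c = (L_t/L_c)/(d_t/d_c)² = 4049 / (15.2)² = 17.52.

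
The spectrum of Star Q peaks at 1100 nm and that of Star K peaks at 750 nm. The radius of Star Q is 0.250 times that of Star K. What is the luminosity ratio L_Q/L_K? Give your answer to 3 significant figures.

Wien's law gives T ∝ 1/λ_max, so T_Q/T_K = λ_K/λ_Q = 750/1100 = 0.6818.
Then L ∝ R²T⁴ gives L_Q/L_K = (0.250)² × (0.6818)⁴ = 0.06250 × 0.2161 = 0.01351.

0.0135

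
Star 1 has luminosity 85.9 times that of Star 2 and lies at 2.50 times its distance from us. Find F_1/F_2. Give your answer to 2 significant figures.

14

F = L/(4πd²), so F_1/F_2 = (L_1/L_2) / (d_1/d_2)²
= 85.9 / (2.50)² = 85.9 / 6.250 = 13.74.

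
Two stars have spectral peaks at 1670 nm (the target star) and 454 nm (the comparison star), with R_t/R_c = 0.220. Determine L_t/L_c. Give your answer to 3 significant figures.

Wien's law gives T ∝ 1/λ_max, so T_t/T_c = λ_c/λ_t = 454/1670 = 0.2719.
Then L ∝ R²T⁴ gives L_t/L_c = (0.220)² × (0.2719)⁴ = 0.04840 × 0.005462 = 2.644×10^-4.

2.64×10^-4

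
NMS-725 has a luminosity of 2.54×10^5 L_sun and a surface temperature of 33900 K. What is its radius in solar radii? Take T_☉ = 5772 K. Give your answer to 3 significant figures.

14.6 solar radii

R/R_☉ = √(L/L_☉) / (T/T_☉)² = √(2.54×10^5) / (5.873)²
       = 504.0 / 34.49 = 14.61.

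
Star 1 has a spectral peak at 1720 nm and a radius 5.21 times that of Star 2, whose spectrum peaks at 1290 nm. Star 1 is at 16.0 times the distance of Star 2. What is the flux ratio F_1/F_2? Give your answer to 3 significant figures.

Wien's law: T_1/T_2 = λ_2/λ_1 = 1290/1720 = 0.7500.
L_1/L_2 = (R_1/R_2)²(T_1/T_2)⁴ = (5.21)²(0.7500)⁴ = 8.589.
F_1/F_2 = (L_1/L_2)/(d_1/d_2)² = 8.589/(16.0)² = 0.03355.

0.0335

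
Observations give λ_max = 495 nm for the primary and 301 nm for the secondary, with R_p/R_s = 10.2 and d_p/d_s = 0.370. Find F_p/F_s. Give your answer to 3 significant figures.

104

Wien's law: T_p/T_s = λ_s/λ_p = 301/495 = 0.6081.
L_p/L_s = (R_p/R_s)²(T_p/T_s)⁴ = (10.2)²(0.6081)⁴ = 14.22.
F_p/F_s = (L_p/L_s)/(d_p/d_s)² = 14.22/(0.370)² = 103.9.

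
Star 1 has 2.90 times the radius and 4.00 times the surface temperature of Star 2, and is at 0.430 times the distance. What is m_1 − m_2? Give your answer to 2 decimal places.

L_1/L_2 = (2.90)²(4.00)⁴ = 2153.
F_1/F_2 = (L_1/L_2)/(d_1/d_2)² = 2153/0.1849 = 1.164×10^4.
m_1 − m_2 = −2.5 log₁₀(1.164×10^4) = -10.17.

-10.17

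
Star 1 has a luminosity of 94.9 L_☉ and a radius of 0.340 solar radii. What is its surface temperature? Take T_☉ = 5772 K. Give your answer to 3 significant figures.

3.09×10^4 K

T/T_☉ = (L/L_☉)^(1/4) / (R/R_☉)^(1/2)
T = 5772 × (94.9)^(1/4) / √(0.340) = 5772 × 3.121 / 0.5831 = 3.090×10^4 K.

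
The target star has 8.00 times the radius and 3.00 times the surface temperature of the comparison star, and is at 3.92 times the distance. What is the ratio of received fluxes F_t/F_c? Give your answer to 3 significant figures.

L_t/L_c = (R_t/R_c)²(T_t/T_c)⁴ = (8.00)² × (3.00)⁴ = 5184.
F_t/F_c = (L_t/L_c)/(d_t/d_c)² = 5184 / (3.92)² = 337.4.

337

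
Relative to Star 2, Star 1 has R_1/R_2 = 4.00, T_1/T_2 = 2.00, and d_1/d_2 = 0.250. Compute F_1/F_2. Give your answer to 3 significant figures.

L_1/L_2 = (R_1/R_2)²(T_1/T_2)⁴ = (4.00)² × (2.00)⁴ = 256.0.
F_1/F_2 = (L_1/L_2)/(d_1/d_2)² = 256.0 / (0.250)² = 4096.

4.10×10^3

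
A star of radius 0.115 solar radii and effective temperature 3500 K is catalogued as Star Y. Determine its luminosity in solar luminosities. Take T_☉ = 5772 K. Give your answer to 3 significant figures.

0.00179 solar luminosities

L/L_☉ = (R/R_☉)² (T/T_☉)⁴ = (0.115)² × (3500/5772)⁴
       = 0.01323 × (0.6064)⁴ = 0.01323 × 0.1352 = 0.001788.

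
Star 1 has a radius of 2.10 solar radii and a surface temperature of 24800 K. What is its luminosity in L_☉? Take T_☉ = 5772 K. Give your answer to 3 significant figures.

1.50×10^3 L_☉

L/L_☉ = (R/R_☉)² (T/T_☉)⁴ = (2.10)² × (24800/5772)⁴
       = 4.410 × (4.297)⁴ = 4.410 × 340.8 = 1503.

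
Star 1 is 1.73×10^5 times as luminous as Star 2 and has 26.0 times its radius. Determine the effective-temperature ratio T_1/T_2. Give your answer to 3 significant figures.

L ∝ R²T⁴ gives T ∝ (L/R²)^(1/4), so
T_1/T_2 = (1.73×10^5 / 26.0²)^(1/4) = (255.9)^(1/4) = 4.000.

4.00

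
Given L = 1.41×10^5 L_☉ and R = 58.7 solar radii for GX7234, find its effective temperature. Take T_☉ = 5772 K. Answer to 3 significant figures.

1.46×10^4 K

T/T_☉ = (L/L_☉)^(1/4) / (R/R_☉)^(1/2)
T = 5772 × (1.41×10^5)^(1/4) / √(58.7) = 5772 × 19.38 / 7.662 = 1.460×10^4 K.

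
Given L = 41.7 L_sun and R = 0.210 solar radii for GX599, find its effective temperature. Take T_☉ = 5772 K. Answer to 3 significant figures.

T/T_☉ = (L/L_☉)^(1/4) / (R/R_☉)^(1/2)
T = 5772 × (41.7)^(1/4) / √(0.210) = 5772 × 2.541 / 0.4583 = 3.201×10^4 K.

3.20×10^4 K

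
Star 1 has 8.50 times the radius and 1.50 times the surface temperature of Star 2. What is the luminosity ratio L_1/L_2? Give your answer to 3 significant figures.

366

From the Stefan–Boltzmann law, L ∝ R²T⁴, so
L_1/L_2 = (R_1/R_2)² (T_1/T_2)⁴ = (8.50)² × (1.50)⁴ = 72.25 × 5.062 = 365.8.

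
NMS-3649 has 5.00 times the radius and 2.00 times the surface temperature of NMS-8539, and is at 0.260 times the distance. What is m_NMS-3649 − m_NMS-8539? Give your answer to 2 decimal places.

-9.43

L_NMS-3649/L_NMS-8539 = (5.00)²(2.00)⁴ = 400.0.
F_NMS-3649/F_NMS-8539 = (L_NMS-3649/L_NMS-8539)/(d_NMS-3649/d_NMS-8539)² = 400.0/0.06760 = 5917.
m_NMS-3649 − m_NMS-8539 = −2.5 log₁₀(5917) = -9.43.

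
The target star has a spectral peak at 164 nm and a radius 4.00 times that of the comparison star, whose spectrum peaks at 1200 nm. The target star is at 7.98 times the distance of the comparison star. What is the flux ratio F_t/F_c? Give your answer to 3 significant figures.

Wien's law: T_t/T_c = λ_c/λ_t = 1200/164 = 7.317.
L_t/L_c = (R_t/R_c)²(T_t/T_c)⁴ = (4.00)²(7.317)⁴ = 4.586×10^4.
F_t/F_c = (L_t/L_c)/(d_t/d_c)² = 4.586×10^4/(7.98)² = 720.2.

720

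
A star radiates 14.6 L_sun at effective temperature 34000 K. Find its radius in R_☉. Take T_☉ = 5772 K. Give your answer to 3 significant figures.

R/R_☉ = √(L/L_☉) / (T/T_☉)² = √(14.6) / (5.891)²
       = 3.821 / 34.70 = 0.1101.

0.110 R_☉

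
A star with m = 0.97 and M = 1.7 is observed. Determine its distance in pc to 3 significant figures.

m − M = 5 log₁₀(d/10 pc)
0.97 − (1.7) = -0.73 = 5 log₁₀(d/10)
d = 10 × 10^(-0.73/5) = 10 × 10^-0.146 = 7.145 pc.

7.14 pc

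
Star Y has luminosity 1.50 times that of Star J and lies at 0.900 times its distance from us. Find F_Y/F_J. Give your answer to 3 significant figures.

F = L/(4πd²), so F_Y/F_J = (L_Y/L_J) / (d_Y/d_J)²
= 1.50 / (0.900)² = 1.50 / 0.8100 = 1.852.

1.85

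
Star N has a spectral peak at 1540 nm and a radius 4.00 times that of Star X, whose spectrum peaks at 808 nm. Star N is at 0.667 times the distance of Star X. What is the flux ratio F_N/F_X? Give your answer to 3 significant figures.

Wien's law: T_N/T_X = λ_X/λ_N = 808/1540 = 0.5247.
L_N/L_X = (R_N/R_X)²(T_N/T_X)⁴ = (4.00)²(0.5247)⁴ = 1.213.
F_N/F_X = (L_N/L_X)/(d_N/d_X)² = 1.213/(0.667)² = 2.725.

2.73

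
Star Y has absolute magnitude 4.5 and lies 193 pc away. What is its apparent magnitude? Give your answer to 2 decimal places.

10.93

m = M + 5 log₁₀(d/10 pc) = 4.5 + 5 log₁₀(193/10)
  = 4.5 + 5 × 1.286 = 4.5 + 6.43 = 10.93.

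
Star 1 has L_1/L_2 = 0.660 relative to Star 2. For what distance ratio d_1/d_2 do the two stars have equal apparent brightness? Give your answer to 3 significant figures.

Equal flux requires L_1/d_1² = L_2/d_2², so d_1/d_2 = √(L_1/L_2)
= √(0.660) = 0.8124.

0.812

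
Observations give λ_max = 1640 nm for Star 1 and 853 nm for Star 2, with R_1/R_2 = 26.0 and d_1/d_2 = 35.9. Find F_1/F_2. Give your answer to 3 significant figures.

0.0384

Wien's law: T_1/T_2 = λ_2/λ_1 = 853/1640 = 0.5201.
L_1/L_2 = (R_1/R_2)²(T_1/T_2)⁴ = (26.0)²(0.5201)⁴ = 49.47.
F_1/F_2 = (L_1/L_2)/(d_1/d_2)² = 49.47/(35.9)² = 0.03839.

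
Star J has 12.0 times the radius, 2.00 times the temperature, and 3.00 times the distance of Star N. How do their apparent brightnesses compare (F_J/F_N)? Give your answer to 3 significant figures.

256

L_J/L_N = (R_J/R_N)²(T_J/T_N)⁴ = (12.0)² × (2.00)⁴ = 2304.
F_J/F_N = (L_J/L_N)/(d_J/d_N)² = 2304 / (3.00)² = 256.0.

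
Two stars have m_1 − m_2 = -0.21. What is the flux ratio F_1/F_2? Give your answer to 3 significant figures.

F_1/F_2 = 10^(−(m_1 − m_2)/2.5) = 10^(0.21/2.5) = 10^0.084 = 1.213.

1.21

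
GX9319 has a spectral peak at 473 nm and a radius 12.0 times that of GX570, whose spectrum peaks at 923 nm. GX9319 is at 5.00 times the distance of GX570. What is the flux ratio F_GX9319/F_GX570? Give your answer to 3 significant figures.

Wien's law: T_GX9319/T_GX570 = λ_GX570/λ_GX9319 = 923/473 = 1.951.
L_GX9319/L_GX570 = (R_GX9319/R_GX570)²(T_GX9319/T_GX570)⁴ = (12.0)²(1.951)⁴ = 2088.
F_GX9319/F_GX570 = (L_GX9319/L_GX570)/(d_GX9319/d_GX570)² = 2088/(5.00)² = 83.52.

83.5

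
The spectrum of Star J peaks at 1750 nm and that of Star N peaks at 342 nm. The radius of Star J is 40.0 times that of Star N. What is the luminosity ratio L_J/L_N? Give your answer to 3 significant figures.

Wien's law gives T ∝ 1/λ_max, so T_J/T_N = λ_N/λ_J = 342/1750 = 0.1954.
Then L ∝ R²T⁴ gives L_J/L_N = (40.0)² × (0.1954)⁴ = 1600 × 0.001459 = 2.334.

2.33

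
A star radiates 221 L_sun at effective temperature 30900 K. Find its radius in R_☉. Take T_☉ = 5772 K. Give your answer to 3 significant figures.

R/R_☉ = √(L/L_☉) / (T/T_☉)² = √(221) / (5.353)²
       = 14.87 / 28.66 = 0.5187.

0.519 R_☉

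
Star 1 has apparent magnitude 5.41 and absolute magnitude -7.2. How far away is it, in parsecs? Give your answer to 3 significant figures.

3.33×10^3 pc

m − M = 5 log₁₀(d/10 pc)
5.41 − (-7.2) = 12.61 = 5 log₁₀(d/10)
d = 10 × 10^(12.61/5) = 10 × 10^2.522 = 3327 pc.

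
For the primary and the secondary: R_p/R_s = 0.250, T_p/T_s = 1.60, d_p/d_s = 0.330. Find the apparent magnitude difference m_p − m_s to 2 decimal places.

L_p/L_s = (0.250)²(1.60)⁴ = 0.4096.
F_p/F_s = (L_p/L_s)/(d_p/d_s)² = 0.4096/0.1089 = 3.761.
m_p − m_s = −2.5 log₁₀(3.761) = -1.44.

-1.44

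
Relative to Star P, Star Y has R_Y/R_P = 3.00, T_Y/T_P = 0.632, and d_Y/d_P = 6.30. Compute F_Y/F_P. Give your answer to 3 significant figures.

0.0362

L_Y/L_P = (R_Y/R_P)²(T_Y/T_P)⁴ = (3.00)² × (0.632)⁴ = 1.436.
F_Y/F_P = (L_Y/L_P)/(d_Y/d_P)² = 1.436 / (6.30)² = 0.03618.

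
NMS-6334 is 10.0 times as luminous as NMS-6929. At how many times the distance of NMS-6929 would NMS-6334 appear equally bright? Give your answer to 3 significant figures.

Equal flux requires L_NMS-6334/d_NMS-6334² = L_NMS-6929/d_NMS-6929², so d_NMS-6334/d_NMS-6929 = √(L_NMS-6334/L_NMS-6929)
= √(10.0) = 3.162.

3.16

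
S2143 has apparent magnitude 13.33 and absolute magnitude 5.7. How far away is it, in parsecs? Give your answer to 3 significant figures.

m − M = 5 log₁₀(d/10 pc)
13.33 − (5.7) = 7.63 = 5 log₁₀(d/10)
d = 10 × 10^(7.63/5) = 10 × 10^1.526 = 335.7 pc.

336 pc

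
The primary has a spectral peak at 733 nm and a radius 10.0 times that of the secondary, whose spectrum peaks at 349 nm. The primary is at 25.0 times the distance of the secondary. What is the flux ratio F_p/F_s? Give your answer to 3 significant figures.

Wien's law: T_p/T_s = λ_s/λ_p = 349/733 = 0.4761.
L_p/L_s = (R_p/R_s)²(T_p/T_s)⁴ = (10.0)²(0.4761)⁴ = 5.139.
F_p/F_s = (L_p/L_s)/(d_p/d_s)² = 5.139/(25.0)² = 0.008223.

0.00822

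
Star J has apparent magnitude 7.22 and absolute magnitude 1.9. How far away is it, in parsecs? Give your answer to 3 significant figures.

m − M = 5 log₁₀(d/10 pc)
7.22 − (1.9) = 5.32 = 5 log₁₀(d/10)
d = 10 × 10^(5.32/5) = 10 × 10^1.064 = 115.9 pc.

116 pc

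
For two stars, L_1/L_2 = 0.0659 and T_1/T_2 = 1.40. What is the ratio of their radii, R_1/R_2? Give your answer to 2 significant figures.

L ∝ R²T⁴ gives R ∝ √L / T², so
R_1/R_2 = √(0.0659) / (1.40)² = 0.2567 / 1.960 = 0.1310.

0.13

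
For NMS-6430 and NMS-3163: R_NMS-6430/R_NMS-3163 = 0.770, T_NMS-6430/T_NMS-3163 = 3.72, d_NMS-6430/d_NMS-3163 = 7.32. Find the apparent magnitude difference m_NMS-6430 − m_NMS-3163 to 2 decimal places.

L_NMS-6430/L_NMS-3163 = (0.770)²(3.72)⁴ = 113.5.
F_NMS-6430/F_NMS-3163 = (L_NMS-6430/L_NMS-3163)/(d_NMS-6430/d_NMS-3163)² = 113.5/53.58 = 2.119.
m_NMS-6430 − m_NMS-3163 = −2.5 log₁₀(2.119) = -0.82.

-0.82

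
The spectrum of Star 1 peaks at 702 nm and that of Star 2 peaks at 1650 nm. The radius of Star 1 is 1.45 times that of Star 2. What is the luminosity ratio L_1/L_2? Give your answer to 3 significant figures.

Wien's law gives T ∝ 1/λ_max, so T_1/T_2 = λ_2/λ_1 = 1650/702 = 2.350.
Then L ∝ R²T⁴ gives L_1/L_2 = (1.45)² × (2.350)⁴ = 2.103 × 30.52 = 64.17.

64.2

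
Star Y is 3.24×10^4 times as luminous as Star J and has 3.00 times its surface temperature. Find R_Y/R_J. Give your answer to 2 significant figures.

L ∝ R²T⁴ gives R ∝ √L / T², so
R_Y/R_J = √(3.24×10^4) / (3.00)² = 180.0 / 9.000 = 20.00.

20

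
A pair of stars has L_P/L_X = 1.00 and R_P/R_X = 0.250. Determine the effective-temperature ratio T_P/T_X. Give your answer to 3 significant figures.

2.00

L ∝ R²T⁴ gives T ∝ (L/R²)^(1/4), so
T_P/T_X = (1.00 / 0.250²)^(1/4) = (16.00)^(1/4) = 2.000.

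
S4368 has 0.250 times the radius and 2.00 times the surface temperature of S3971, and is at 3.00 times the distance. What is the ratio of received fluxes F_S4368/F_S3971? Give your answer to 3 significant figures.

0.111

L_S4368/L_S3971 = (R_S4368/R_S3971)²(T_S4368/T_S3971)⁴ = (0.250)² × (2.00)⁴ = 1.000.
F_S4368/F_S3971 = (L_S4368/L_S3971)/(d_S4368/d_S3971)² = 1.000 / (3.00)² = 0.1111.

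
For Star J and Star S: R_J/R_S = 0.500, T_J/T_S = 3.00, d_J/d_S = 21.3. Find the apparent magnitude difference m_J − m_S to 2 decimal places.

L_J/L_S = (0.500)²(3.00)⁴ = 20.25.
F_J/F_S = (L_J/L_S)/(d_J/d_S)² = 20.25/453.7 = 0.04463.
m_J − m_S = −2.5 log₁₀(0.04463) = 3.38.

3.38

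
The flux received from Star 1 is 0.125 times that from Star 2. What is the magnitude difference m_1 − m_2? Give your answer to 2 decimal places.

m_1 − m_2 = −2.5 log₁₀(F_1/F_2) = −2.5 log₁₀(0.125) = −2.5 × (-0.903) = 2.258.

2.26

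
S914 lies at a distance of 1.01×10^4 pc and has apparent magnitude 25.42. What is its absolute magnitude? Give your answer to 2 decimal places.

10.40

M = m − 5 log₁₀(d/10 pc) = 25.42 − 5 log₁₀(1.01×10^4/10)
  = 25.42 − 5 × 3.004 = 25.42 − 15.02 = 10.40.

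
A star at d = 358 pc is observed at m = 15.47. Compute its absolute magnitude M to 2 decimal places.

M = m − 5 log₁₀(d/10 pc) = 15.47 − 5 log₁₀(358/10)
  = 15.47 − 5 × 1.554 = 15.47 − 7.77 = 7.70.

7.70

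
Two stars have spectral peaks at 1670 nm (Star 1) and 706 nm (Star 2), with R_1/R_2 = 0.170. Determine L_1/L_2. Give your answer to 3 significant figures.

Wien's law gives T ∝ 1/λ_max, so T_1/T_2 = λ_2/λ_1 = 706/1670 = 0.4228.
Then L ∝ R²T⁴ gives L_1/L_2 = (0.170)² × (0.4228)⁴ = 0.02890 × 0.03194 = 9.231×10^-4.

9.23×10^-4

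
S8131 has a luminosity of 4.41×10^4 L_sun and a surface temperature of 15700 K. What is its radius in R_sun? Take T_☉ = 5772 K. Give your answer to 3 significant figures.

28.4 R_sun

R/R_☉ = √(L/L_☉) / (T/T_☉)² = √(4.41×10^4) / (2.720)²
       = 210.0 / 7.399 = 28.38.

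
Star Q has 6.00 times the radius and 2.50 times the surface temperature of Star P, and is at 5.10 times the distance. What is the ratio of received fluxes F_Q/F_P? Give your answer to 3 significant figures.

54.1

L_Q/L_P = (R_Q/R_P)²(T_Q/T_P)⁴ = (6.00)² × (2.50)⁴ = 1406.
F_Q/F_P = (L_Q/L_P)/(d_Q/d_P)² = 1406 / (5.10)² = 54.07.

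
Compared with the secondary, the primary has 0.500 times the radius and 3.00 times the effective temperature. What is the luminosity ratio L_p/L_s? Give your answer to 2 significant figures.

20

From the Stefan–Boltzmann law, L ∝ R²T⁴, so
L_p/L_s = (R_p/R_s)² (T_p/T_s)⁴ = (0.500)² × (3.00)⁴ = 0.2500 × 81.00 = 20.25.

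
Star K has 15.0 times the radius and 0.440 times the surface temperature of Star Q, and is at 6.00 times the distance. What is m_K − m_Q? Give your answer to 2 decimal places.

L_K/L_Q = (15.0)²(0.440)⁴ = 8.433.
F_K/F_Q = (L_K/L_Q)/(d_K/d_Q)² = 8.433/36.00 = 0.2343.
m_K − m_Q = −2.5 log₁₀(0.2343) = 1.58.

1.58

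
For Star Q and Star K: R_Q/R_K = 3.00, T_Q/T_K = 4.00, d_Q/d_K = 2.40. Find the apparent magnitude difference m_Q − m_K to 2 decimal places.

-6.51

L_Q/L_K = (3.00)²(4.00)⁴ = 2304.
F_Q/F_K = (L_Q/L_K)/(d_Q/d_K)² = 2304/5.760 = 400.0.
m_Q − m_K = −2.5 log₁₀(400.0) = -6.51.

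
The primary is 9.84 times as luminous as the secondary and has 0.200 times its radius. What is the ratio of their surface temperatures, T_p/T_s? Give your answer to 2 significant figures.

4.0

L ∝ R²T⁴ gives T ∝ (L/R²)^(1/4), so
T_p/T_s = (9.84 / 0.200²)^(1/4) = (246.0)^(1/4) = 3.960.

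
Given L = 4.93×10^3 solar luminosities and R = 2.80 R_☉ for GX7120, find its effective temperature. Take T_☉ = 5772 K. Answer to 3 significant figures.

T/T_☉ = (L/L_☉)^(1/4) / (R/R_☉)^(1/2)
T = 5772 × (4.93×10^3)^(1/4) / √(2.80) = 5772 × 8.379 / 1.673 = 2.890×10^4 K.

2.89×10^4 K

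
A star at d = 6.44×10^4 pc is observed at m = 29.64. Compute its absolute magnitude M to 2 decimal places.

M = m − 5 log₁₀(d/10 pc) = 29.64 − 5 log₁₀(6.44×10^4/10)
  = 29.64 − 5 × 3.809 = 29.64 − 19.04 = 10.60.

10.60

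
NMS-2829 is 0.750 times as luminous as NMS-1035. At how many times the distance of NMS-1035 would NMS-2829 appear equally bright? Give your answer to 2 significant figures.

Equal flux requires L_NMS-2829/d_NMS-2829² = L_NMS-1035/d_NMS-1035², so d_NMS-2829/d_NMS-1035 = √(L_NMS-2829/L_NMS-1035)
= √(0.750) = 0.8660.

0.87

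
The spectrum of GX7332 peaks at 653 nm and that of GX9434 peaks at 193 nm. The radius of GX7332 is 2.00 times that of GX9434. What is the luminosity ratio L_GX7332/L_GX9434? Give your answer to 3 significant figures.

Wien's law gives T ∝ 1/λ_max, so T_GX7332/T_GX9434 = λ_GX9434/λ_GX7332 = 193/653 = 0.2956.
Then L ∝ R²T⁴ gives L_GX7332/L_GX9434 = (2.00)² × (0.2956)⁴ = 4.000 × 0.007631 = 0.03052.

0.0305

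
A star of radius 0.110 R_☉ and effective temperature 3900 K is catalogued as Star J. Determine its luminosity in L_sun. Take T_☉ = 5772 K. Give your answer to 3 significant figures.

0.00252 L_sun

L/L_☉ = (R/R_☉)² (T/T_☉)⁴ = (0.110)² × (3900/5772)⁴
       = 0.01210 × (0.6757)⁴ = 0.01210 × 0.2084 = 0.002522.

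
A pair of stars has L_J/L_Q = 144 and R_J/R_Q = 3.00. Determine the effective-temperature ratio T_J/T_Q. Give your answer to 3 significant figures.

L ∝ R²T⁴ gives T ∝ (L/R²)^(1/4), so
T_J/T_Q = (144 / 3.00²)^(1/4) = (16.00)^(1/4) = 2.000.

2.00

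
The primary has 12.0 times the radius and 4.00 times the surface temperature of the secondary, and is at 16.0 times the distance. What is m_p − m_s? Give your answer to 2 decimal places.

-5.40

L_p/L_s = (12.0)²(4.00)⁴ = 3.686×10^4.
F_p/F_s = (L_p/L_s)/(d_p/d_s)² = 3.686×10^4/256.0 = 144.0.
m_p − m_s = −2.5 log₁₀(144.0) = -5.40.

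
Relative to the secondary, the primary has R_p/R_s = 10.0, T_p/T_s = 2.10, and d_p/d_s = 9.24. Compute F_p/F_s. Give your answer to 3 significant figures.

22.8

L_p/L_s = (R_p/R_s)²(T_p/T_s)⁴ = (10.0)² × (2.10)⁴ = 1945.
F_p/F_s = (L_p/L_s)/(d_p/d_s)² = 1945 / (9.24)² = 22.78.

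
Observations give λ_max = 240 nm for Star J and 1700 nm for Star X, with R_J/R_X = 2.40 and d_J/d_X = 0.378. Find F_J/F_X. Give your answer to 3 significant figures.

Wien's law: T_J/T_X = λ_X/λ_J = 1700/240 = 7.083.
L_J/L_X = (R_J/R_X)²(T_J/T_X)⁴ = (2.40)²(7.083)⁴ = 1.450×10^4.
F_J/F_X = (L_J/L_X)/(d_J/d_X)² = 1.450×10^4/(0.378)² = 1.015×10^5.

1.01×10^5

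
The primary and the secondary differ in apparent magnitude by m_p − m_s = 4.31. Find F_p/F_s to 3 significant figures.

0.0189

F_p/F_s = 10^(−(m_p − m_s)/2.5) = 10^(-4.31/2.5) = 10^-1.724 = 0.01888.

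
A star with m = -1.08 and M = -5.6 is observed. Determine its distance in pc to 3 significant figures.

80.2 pc

m − M = 5 log₁₀(d/10 pc)
-1.08 − (-5.6) = 4.52 = 5 log₁₀(d/10)
d = 10 × 10^(4.52/5) = 10 × 10^0.904 = 80.17 pc.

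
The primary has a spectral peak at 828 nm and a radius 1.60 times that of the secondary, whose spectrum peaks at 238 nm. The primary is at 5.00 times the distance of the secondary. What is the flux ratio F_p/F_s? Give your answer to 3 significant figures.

6.99×10^-4

Wien's law: T_p/T_s = λ_s/λ_p = 238/828 = 0.2874.
L_p/L_s = (R_p/R_s)²(T_p/T_s)⁴ = (1.60)²(0.2874)⁴ = 0.01748.
F_p/F_s = (L_p/L_s)/(d_p/d_s)² = 0.01748/(5.00)² = 6.990×10^-4.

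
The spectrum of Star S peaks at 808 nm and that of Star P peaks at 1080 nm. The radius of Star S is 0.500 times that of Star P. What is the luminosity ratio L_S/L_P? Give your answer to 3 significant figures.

0.798

Wien's law gives T ∝ 1/λ_max, so T_S/T_P = λ_P/λ_S = 1080/808 = 1.337.
Then L ∝ R²T⁴ gives L_S/L_P = (0.500)² × (1.337)⁴ = 0.2500 × 3.192 = 0.7980.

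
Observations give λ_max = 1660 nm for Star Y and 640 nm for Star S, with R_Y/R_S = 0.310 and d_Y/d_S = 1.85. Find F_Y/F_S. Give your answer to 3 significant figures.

Wien's law: T_Y/T_S = λ_S/λ_Y = 640/1660 = 0.3855.
L_Y/L_S = (R_Y/R_S)²(T_Y/T_S)⁴ = (0.310)²(0.3855)⁴ = 0.002123.
F_Y/F_S = (L_Y/L_S)/(d_Y/d_S)² = 0.002123/(1.85)² = 6.204×10^-4.

6.20×10^-4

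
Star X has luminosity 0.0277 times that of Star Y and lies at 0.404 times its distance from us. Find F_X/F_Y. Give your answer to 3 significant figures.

0.170

F = L/(4πd²), so F_X/F_Y = (L_X/L_Y) / (d_X/d_Y)²
= 0.0277 / (0.404)² = 0.0277 / 0.1632 = 0.1697.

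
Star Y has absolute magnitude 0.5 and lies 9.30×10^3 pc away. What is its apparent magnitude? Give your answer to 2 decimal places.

15.34

m = M + 5 log₁₀(d/10 pc) = 0.5 + 5 log₁₀(9.30×10^3/10)
  = 0.5 + 5 × 2.968 = 0.5 + 14.84 = 15.34.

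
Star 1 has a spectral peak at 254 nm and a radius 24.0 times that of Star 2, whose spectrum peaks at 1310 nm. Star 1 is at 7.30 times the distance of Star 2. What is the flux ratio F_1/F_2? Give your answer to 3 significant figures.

Wien's law: T_1/T_2 = λ_2/λ_1 = 1310/254 = 5.157.
L_1/L_2 = (R_1/R_2)²(T_1/T_2)⁴ = (24.0)²(5.157)⁴ = 4.075×10^5.
F_1/F_2 = (L_1/L_2)/(d_1/d_2)² = 4.075×10^5/(7.30)² = 7648.

7.65×10^3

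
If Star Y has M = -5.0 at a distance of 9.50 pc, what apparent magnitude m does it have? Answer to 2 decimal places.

m = M + 5 log₁₀(d/10 pc) = -5.0 + 5 log₁₀(9.50/10)
  = -5.0 + 5 × -0.022 = -5.0 + -0.11 = -5.11.

-5.11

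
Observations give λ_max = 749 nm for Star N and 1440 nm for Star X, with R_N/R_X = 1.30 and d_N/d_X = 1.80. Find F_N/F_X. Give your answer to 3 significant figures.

7.13

Wien's law: T_N/T_X = λ_X/λ_N = 1440/749 = 1.923.
L_N/L_X = (R_N/R_X)²(T_N/T_X)⁴ = (1.30)²(1.923)⁴ = 23.09.
F_N/F_X = (L_N/L_X)/(d_N/d_X)² = 23.09/(1.80)² = 7.126.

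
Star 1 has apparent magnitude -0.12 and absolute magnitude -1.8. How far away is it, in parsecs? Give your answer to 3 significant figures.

m − M = 5 log₁₀(d/10 pc)
-0.12 − (-1.8) = 1.68 = 5 log₁₀(d/10)
d = 10 × 10^(1.68/5) = 10 × 10^0.336 = 21.68 pc.

21.7 pc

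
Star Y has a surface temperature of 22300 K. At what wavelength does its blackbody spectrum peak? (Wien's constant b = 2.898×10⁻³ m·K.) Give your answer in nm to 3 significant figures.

λ_max = b/T = 2.898×10⁻³ / 22300 = 1.30×10^-7 m = 130.0 nm.

130 nm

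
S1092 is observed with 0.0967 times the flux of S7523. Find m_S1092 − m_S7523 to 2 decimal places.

m_S1092 − m_S7523 = −2.5 log₁₀(F_S1092/F_S7523) = −2.5 log₁₀(0.0967) = −2.5 × (-1.015) = 2.536.

2.54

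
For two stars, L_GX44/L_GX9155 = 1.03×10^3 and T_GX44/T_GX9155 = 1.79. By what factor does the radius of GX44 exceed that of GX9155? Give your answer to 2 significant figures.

10

L ∝ R²T⁴ gives R ∝ √L / T², so
R_GX44/R_GX9155 = √(1.03×10^3) / (1.79)² = 32.09 / 3.204 = 10.02.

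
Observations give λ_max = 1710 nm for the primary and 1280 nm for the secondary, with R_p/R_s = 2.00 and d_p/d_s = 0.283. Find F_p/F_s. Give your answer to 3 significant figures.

Wien's law: T_p/T_s = λ_s/λ_p = 1280/1710 = 0.7485.
L_p/L_s = (R_p/R_s)²(T_p/T_s)⁴ = (2.00)²(0.7485)⁴ = 1.256.
F_p/F_s = (L_p/L_s)/(d_p/d_s)² = 1.256/(0.283)² = 15.68.

15.7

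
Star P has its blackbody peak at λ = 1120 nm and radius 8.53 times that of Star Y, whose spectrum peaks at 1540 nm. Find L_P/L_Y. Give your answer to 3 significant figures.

Wien's law gives T ∝ 1/λ_max, so T_P/T_Y = λ_Y/λ_P = 1540/1120 = 1.375.
Then L ∝ R²T⁴ gives L_P/L_Y = (8.53)² × (1.375)⁴ = 72.76 × 3.574 = 260.1.

260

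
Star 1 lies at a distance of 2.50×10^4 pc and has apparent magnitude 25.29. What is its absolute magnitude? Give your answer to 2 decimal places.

8.30

M = m − 5 log₁₀(d/10 pc) = 25.29 − 5 log₁₀(2.50×10^4/10)
  = 25.29 − 5 × 3.398 = 25.29 − 16.99 = 8.30.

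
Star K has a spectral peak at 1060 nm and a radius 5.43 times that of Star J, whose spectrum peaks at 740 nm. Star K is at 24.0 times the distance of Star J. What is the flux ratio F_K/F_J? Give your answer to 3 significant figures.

Wien's law: T_K/T_J = λ_J/λ_K = 740/1060 = 0.6981.
L_K/L_J = (R_K/R_J)²(T_K/T_J)⁴ = (5.43)²(0.6981)⁴ = 7.003.
F_K/F_J = (L_K/L_J)/(d_K/d_J)² = 7.003/(24.0)² = 0.01216.

0.0122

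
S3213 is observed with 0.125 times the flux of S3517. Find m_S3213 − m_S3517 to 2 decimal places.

m_S3213 − m_S3517 = −2.5 log₁₀(F_S3213/F_S3517) = −2.5 log₁₀(0.125) = −2.5 × (-0.903) = 2.258.

2.26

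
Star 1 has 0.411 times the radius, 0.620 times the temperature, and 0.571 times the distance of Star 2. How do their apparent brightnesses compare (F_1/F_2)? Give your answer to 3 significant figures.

0.0766

L_1/L_2 = (R_1/R_2)²(T_1/T_2)⁴ = (0.411)² × (0.620)⁴ = 0.02496.
F_1/F_2 = (L_1/L_2)/(d_1/d_2)² = 0.02496 / (0.571)² = 0.07656.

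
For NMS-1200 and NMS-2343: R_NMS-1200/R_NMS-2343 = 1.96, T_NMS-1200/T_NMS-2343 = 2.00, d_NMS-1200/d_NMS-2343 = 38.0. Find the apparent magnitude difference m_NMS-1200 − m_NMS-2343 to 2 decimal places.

3.43

L_NMS-1200/L_NMS-2343 = (1.96)²(2.00)⁴ = 61.47.
F_NMS-1200/F_NMS-2343 = (L_NMS-1200/L_NMS-2343)/(d_NMS-1200/d_NMS-2343)² = 61.47/1444 = 0.04257.
m_NMS-1200 − m_NMS-2343 = −2.5 log₁₀(0.04257) = 3.43.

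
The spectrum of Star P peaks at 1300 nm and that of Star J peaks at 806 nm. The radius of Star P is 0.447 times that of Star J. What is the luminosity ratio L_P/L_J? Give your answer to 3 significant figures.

0.0295

Wien's law gives T ∝ 1/λ_max, so T_P/T_J = λ_J/λ_P = 806/1300 = 0.6200.
Then L ∝ R²T⁴ gives L_P/L_J = (0.447)² × (0.6200)⁴ = 0.1998 × 0.1478 = 0.02952.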